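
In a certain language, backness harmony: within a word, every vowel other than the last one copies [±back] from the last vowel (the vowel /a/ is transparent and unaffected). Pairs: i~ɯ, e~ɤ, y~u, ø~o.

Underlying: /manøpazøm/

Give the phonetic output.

no segment meets the rule's conditions; no change.

[manøpazøm]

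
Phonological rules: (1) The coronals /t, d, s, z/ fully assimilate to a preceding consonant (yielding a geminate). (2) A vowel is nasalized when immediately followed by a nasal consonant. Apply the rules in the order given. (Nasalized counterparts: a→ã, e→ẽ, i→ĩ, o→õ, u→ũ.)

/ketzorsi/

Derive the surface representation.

[kettorri]

Rule 1: /z/ after /t/ → [t] (total assimilation)
Rule 1: /s/ after /r/ → [r] (total assimilation)
After rule 1: kettorri
Rule 2: no segment meets the rule's conditions; no change.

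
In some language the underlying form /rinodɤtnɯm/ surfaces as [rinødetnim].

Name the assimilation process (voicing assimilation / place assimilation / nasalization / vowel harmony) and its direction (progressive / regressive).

/o/→[ø] /ɤ/→[e] /ɯ/→[i].
Vowels agree with the first vowel, so the harmony is progressive.

vowel harmony, progressive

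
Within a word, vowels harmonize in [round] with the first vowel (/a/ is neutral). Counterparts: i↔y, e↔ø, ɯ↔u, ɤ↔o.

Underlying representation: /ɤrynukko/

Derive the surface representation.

[ɤrinɯkkɤ]

/y/ harmonizes with /ɤ/ ([-round]) → [i]
/u/ harmonizes with /ɤ/ ([-round]) → [ɯ]
/o/ harmonizes with /ɤ/ ([-round]) → [ɤ]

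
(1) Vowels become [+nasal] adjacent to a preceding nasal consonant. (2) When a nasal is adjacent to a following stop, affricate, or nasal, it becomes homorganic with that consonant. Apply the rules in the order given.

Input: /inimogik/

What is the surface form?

Rule 1: /i/ after nasal /n/ → [ĩ]
Rule 1: /o/ after nasal /m/ → [õ]
After rule 1: inĩmõgik
Rule 2: no segment meets the rule's conditions; no change.

[inĩmõgik]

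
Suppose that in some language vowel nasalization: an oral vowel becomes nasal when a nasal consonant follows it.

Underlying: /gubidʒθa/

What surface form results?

no segment meets the rule's conditions; no change.

[gubidʒθa]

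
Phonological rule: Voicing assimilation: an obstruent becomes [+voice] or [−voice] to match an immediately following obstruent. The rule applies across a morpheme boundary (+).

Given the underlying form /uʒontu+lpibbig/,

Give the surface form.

no segment meets the rule's conditions; no change.

[uʒontu+lpibbig]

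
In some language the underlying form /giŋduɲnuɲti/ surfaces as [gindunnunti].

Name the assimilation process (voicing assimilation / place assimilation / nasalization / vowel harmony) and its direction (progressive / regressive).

place assimilation, regressive

/ŋ/→[n] /ɲ/→[n] /ɲ/→[n].
Each target copies a feature from the following segment, so the direction is regressive.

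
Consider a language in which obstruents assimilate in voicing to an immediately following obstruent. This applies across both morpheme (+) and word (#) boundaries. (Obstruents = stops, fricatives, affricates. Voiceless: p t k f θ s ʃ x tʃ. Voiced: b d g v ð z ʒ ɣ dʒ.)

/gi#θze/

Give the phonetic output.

/θ/ before /z/ (voiced) → [ð]

[gi#ðze]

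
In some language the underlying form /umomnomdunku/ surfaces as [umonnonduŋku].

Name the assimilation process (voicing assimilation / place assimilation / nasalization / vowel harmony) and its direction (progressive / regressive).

place assimilation, regressive

/m/→[n] /m/→[n] /n/→[ŋ].
Each target copies a feature from the following segment, so the direction is regressive.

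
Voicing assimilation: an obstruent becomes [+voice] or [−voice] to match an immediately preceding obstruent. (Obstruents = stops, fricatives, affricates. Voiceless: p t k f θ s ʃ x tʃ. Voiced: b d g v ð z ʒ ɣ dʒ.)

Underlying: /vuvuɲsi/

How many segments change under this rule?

0

No segment meets the rule's conditions.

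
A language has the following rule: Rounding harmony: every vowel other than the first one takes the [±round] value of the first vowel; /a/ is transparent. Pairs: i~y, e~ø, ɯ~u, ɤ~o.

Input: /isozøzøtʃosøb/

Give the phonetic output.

/o/ harmonizes with /i/ ([-round]) → [ɤ]
/ø/ harmonizes with /i/ ([-round]) → [e]
/ø/ harmonizes with /i/ ([-round]) → [e]
/o/ harmonizes with /i/ ([-round]) → [ɤ]
/ø/ harmonizes with /i/ ([-round]) → [e]

[isɤzezetʃɤseb]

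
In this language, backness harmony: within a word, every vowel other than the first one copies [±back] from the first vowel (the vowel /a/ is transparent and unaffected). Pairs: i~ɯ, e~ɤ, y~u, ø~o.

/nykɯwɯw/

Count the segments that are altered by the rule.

2

/ɯ/ harmonizes with /y/ ([-back]) → [i]
/ɯ/ harmonizes with /y/ ([-back]) → [i]
2 segments change.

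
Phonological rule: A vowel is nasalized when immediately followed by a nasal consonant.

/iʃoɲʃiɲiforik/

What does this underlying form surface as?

/o/ before nasal /ɲ/ → [õ]
/i/ before nasal /ɲ/ → [ĩ]

[iʃõɲʃĩɲiforik]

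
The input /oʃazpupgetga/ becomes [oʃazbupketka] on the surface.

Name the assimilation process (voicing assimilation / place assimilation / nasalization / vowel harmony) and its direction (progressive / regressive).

voicing assimilation, progressive

/p/→[b] /g/→[k] /g/→[k].
Each target copies a feature from the preceding segment, so the direction is progressive.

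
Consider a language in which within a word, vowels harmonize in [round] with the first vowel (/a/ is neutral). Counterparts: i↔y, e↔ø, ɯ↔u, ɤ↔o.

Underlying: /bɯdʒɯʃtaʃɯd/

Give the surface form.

no segment meets the rule's conditions; no change.

[bɯdʒɯʃtaʃɯd]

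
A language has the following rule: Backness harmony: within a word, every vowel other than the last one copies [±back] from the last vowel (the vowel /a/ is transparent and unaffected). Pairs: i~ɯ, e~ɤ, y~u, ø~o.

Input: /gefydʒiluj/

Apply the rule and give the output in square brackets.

/e/ harmonizes with /u/ ([+back]) → [ɤ]
/y/ harmonizes with /u/ ([+back]) → [u]
/i/ harmonizes with /u/ ([+back]) → [ɯ]

[gɤfudʒɯluj]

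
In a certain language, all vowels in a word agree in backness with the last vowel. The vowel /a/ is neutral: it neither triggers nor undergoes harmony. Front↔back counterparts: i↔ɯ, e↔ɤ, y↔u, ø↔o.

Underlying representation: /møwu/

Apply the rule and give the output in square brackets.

/ø/ harmonizes with /u/ ([+back]) → [o]

[mowu]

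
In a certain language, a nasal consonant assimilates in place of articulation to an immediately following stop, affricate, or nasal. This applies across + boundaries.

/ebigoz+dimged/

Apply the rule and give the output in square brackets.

/m/ before /g/ (velar) → [ŋ]

[ebigoz+diŋged]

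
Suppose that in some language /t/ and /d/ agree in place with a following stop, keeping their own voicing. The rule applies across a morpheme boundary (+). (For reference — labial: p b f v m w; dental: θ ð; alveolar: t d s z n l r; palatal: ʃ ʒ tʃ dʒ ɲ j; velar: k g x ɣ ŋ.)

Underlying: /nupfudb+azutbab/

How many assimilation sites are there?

/d/ before /b/ (labial) → [b]
/t/ before /b/ (labial) → [p]
2 segments change.

2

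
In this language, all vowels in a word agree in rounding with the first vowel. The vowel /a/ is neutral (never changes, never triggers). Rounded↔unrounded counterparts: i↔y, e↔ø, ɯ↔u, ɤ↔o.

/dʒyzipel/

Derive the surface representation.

/i/ harmonizes with /y/ ([+round]) → [y]
/e/ harmonizes with /y/ ([+round]) → [ø]

[dʒyzypøl]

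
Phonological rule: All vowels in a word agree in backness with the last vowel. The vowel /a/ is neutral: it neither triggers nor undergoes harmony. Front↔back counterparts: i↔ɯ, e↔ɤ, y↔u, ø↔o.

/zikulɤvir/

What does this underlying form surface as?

[zikylevir]

/u/ harmonizes with /i/ ([-back]) → [y]
/ɤ/ harmonizes with /i/ ([-back]) → [e]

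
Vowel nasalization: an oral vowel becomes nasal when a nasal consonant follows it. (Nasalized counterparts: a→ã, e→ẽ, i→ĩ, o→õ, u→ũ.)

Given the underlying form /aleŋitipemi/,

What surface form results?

/e/ before nasal /ŋ/ → [ẽ]
/e/ before nasal /m/ → [ẽ]

[alẽŋitipẽmi]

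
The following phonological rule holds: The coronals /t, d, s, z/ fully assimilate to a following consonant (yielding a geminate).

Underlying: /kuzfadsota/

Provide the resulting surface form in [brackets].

/z/ before /f/ → [f] (total assimilation)
/d/ before /s/ → [s] (total assimilation)

[kuffassota]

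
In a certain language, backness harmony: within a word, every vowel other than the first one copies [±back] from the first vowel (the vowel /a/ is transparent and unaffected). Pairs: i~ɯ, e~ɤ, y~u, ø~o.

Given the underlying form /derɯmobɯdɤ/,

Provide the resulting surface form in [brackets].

[derimøbide]

/ɯ/ harmonizes with /e/ ([-back]) → [i]
/o/ harmonizes with /e/ ([-back]) → [ø]
/ɯ/ harmonizes with /e/ ([-back]) → [i]
/ɤ/ harmonizes with /e/ ([-back]) → [e]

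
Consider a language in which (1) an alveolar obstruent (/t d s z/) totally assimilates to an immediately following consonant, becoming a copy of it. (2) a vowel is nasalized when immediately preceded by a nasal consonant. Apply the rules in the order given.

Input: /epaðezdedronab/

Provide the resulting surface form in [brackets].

[epaðedderronãb]

Rule 1: /z/ before /d/ → [d] (total assimilation)
Rule 1: /d/ before /r/ → [r] (total assimilation)
After rule 1: epaðedderronab
Rule 2: /a/ after nasal /n/ → [ã]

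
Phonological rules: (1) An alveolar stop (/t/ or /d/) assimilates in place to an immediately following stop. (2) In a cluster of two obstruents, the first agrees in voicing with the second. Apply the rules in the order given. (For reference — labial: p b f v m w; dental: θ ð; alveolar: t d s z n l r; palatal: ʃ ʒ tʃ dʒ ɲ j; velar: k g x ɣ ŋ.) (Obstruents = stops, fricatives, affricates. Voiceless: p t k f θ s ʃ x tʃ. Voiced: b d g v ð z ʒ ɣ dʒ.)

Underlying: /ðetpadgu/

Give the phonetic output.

Rule 1: /t/ before /p/ (labial) → [p]
Rule 1: /d/ before /g/ (velar) → [g]
After rule 1: ðeppaggu
Rule 2: no segment meets the rule's conditions; no change.

[ðeppaggu]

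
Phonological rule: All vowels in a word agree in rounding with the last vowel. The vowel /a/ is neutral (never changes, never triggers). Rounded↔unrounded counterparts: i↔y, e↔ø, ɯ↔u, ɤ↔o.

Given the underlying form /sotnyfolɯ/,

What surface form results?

/o/ harmonizes with /ɯ/ ([-round]) → [ɤ]
/y/ harmonizes with /ɯ/ ([-round]) → [i]
/o/ harmonizes with /ɯ/ ([-round]) → [ɤ]

[sɤtnifɤlɯ]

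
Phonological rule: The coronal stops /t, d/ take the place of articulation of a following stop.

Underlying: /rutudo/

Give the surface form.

no segment meets the rule's conditions; no change.

[rutudo]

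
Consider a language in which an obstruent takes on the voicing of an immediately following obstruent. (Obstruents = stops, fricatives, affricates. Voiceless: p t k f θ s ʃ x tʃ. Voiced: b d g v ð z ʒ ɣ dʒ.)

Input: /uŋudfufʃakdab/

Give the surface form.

[uŋutfufʃagdab]

/d/ before /f/ (voiceless) → [t]
/k/ before /d/ (voiced) → [g]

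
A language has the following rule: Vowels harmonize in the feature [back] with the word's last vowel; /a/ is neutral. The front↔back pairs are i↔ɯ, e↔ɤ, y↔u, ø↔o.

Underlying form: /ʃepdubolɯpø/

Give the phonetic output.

[ʃepdybølipø]

/u/ harmonizes with /ø/ ([-back]) → [y]
/o/ harmonizes with /ø/ ([-back]) → [ø]
/ɯ/ harmonizes with /ø/ ([-back]) → [i]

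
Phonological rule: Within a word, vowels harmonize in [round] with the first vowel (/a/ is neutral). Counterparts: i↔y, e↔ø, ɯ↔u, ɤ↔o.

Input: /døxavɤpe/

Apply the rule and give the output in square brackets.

/ɤ/ harmonizes with /ø/ ([+round]) → [o]
/e/ harmonizes with /ø/ ([+round]) → [ø]

[døxavopø]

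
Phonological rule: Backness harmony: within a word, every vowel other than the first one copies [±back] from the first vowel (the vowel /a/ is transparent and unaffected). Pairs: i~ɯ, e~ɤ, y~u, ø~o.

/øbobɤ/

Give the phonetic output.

[øbøbe]

/o/ harmonizes with /ø/ ([-back]) → [ø]
/ɤ/ harmonizes with /ø/ ([-back]) → [e]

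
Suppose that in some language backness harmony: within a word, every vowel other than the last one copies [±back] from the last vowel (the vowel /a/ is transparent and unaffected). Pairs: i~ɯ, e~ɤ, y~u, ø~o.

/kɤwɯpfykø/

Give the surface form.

/ɤ/ harmonizes with /ø/ ([-back]) → [e]
/ɯ/ harmonizes with /ø/ ([-back]) → [i]

[kewipfykø]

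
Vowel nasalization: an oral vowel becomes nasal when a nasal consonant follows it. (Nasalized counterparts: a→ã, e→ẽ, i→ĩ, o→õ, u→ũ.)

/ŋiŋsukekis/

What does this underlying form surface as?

[ŋĩŋsukekis]

/i/ before nasal /ŋ/ → [ĩ]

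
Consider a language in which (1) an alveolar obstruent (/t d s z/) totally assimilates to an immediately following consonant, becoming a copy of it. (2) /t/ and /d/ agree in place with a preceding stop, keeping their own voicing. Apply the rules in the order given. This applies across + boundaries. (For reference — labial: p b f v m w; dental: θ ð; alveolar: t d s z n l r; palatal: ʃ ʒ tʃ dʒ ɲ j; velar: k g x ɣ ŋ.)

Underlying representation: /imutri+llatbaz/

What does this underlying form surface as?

Rule 1: /t/ before /r/ → [r] (total assimilation)
Rule 1: /t/ before /b/ → [b] (total assimilation)
After rule 1: imurri+llabbaz
Rule 2: no segment meets the rule's conditions; no change.

[imurri+llabbaz]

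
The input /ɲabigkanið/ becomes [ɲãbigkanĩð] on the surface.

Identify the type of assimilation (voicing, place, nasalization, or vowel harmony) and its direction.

nasalization, progressive

/a/→[ã] /i/→[ĩ].
Each target copies a feature from the preceding segment, so the direction is progressive.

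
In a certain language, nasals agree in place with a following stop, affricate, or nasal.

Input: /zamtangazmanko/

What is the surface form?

/m/ before /t/ (alveolar) → [n]
/n/ before /g/ (velar) → [ŋ]
/n/ before /k/ (velar) → [ŋ]

[zantaŋgazmaŋko]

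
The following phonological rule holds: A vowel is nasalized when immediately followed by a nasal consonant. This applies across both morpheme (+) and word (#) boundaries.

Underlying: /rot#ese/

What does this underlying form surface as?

[rot#ese]

no segment meets the rule's conditions; no change.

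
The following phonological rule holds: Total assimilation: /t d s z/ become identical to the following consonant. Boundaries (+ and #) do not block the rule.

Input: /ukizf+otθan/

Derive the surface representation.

[ukiff+oθθan]

/z/ before /f/ → [f] (total assimilation)
/t/ before /θ/ → [θ] (total assimilation)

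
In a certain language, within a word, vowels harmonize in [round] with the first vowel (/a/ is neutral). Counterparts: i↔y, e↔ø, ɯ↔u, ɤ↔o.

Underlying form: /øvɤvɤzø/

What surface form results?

/ɤ/ harmonizes with /ø/ ([+round]) → [o]
/ɤ/ harmonizes with /ø/ ([+round]) → [o]

[øvovozø]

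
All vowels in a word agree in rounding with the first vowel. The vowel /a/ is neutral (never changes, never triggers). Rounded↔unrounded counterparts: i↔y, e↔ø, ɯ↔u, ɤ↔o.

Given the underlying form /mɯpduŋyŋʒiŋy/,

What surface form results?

[mɯpdɯŋiŋʒiŋi]

/u/ harmonizes with /ɯ/ ([-round]) → [ɯ]
/y/ harmonizes with /ɯ/ ([-round]) → [i]
/y/ harmonizes with /ɯ/ ([-round]) → [i]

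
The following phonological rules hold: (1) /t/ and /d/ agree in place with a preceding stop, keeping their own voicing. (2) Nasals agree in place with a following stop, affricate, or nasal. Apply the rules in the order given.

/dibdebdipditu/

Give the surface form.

Rule 1: /d/ after /b/ (labial) → [b]
Rule 1: /d/ after /b/ (labial) → [b]
Rule 1: /d/ after /p/ (labial) → [b]
After rule 1: dibbebbipbitu
Rule 2: no segment meets the rule's conditions; no change.

[dibbebbipbitu]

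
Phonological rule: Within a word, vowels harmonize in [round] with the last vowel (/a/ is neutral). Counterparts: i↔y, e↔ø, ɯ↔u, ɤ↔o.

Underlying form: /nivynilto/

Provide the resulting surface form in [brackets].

[nyvynylto]

/i/ harmonizes with /o/ ([+round]) → [y]
/i/ harmonizes with /o/ ([+round]) → [y]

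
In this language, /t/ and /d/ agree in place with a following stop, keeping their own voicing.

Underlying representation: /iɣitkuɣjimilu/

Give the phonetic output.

/t/ before /k/ (velar) → [k]

[iɣikkuɣjimilu]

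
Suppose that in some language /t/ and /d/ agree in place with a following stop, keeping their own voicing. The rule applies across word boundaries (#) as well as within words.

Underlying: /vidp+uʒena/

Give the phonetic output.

[vibp+uʒena]

/d/ before /p/ (labial) → [b]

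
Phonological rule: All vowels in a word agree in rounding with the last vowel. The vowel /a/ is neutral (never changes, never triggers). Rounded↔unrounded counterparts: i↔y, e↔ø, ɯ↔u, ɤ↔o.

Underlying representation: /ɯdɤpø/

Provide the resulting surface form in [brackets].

/ɯ/ harmonizes with /ø/ ([+round]) → [u]
/ɤ/ harmonizes with /ø/ ([+round]) → [o]

[udopø]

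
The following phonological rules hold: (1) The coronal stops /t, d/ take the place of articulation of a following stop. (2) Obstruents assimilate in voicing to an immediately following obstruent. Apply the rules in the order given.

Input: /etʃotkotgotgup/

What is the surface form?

[etʃokkoggoggup]

Rule 1: /t/ before /k/ (velar) → [k]
Rule 1: /t/ before /g/ (velar) → [k]
Rule 1: /t/ before /g/ (velar) → [k]
After rule 1: etʃokkokgokgup
Rule 2: /k/ before /g/ (voiced) → [g]
Rule 2: /k/ before /g/ (voiced) → [g]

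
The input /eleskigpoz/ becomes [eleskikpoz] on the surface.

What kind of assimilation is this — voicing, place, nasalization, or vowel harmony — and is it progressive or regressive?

/g/→[k].
Each target copies a feature from the following segment, so the direction is regressive.

voicing assimilation, regressive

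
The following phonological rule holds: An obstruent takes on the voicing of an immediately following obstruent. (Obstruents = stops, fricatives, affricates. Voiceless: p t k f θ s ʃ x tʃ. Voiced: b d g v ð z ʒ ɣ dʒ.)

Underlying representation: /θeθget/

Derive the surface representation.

/θ/ before /g/ (voiced) → [ð]

[θeðget]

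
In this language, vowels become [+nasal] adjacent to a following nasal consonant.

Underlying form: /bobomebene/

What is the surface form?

/o/ before nasal /m/ → [õ]
/e/ before nasal /n/ → [ẽ]

[bobõmebẽne]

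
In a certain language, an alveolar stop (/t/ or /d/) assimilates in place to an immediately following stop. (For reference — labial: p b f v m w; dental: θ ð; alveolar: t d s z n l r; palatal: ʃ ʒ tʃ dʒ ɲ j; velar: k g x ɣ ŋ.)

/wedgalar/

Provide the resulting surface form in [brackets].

/d/ before /g/ (velar) → [g]

[weggalar]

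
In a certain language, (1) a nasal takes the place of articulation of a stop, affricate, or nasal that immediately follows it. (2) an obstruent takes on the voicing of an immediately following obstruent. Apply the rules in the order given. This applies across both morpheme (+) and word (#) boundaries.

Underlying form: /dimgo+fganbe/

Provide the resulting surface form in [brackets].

[diŋgo+vgambe]

Rule 1: /m/ before /g/ (velar) → [ŋ]
Rule 1: /n/ before /b/ (labial) → [m]
After rule 1: diŋgo+fgambe
Rule 2: /f/ before /g/ (voiced) → [v]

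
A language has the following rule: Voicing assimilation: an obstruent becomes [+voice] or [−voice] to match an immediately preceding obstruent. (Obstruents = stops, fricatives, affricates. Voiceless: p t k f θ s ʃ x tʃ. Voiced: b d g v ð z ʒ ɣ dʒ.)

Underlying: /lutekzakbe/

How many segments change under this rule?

2

/z/ after /k/ (voiceless) → [s]
/b/ after /k/ (voiceless) → [p]
2 segments change.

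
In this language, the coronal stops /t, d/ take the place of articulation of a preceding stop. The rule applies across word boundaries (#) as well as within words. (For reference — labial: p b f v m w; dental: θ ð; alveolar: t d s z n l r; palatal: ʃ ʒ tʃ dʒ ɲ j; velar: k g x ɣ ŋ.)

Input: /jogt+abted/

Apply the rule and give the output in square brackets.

/t/ after /g/ (velar) → [k]
/t/ after /b/ (labial) → [p]

[jogk+abped]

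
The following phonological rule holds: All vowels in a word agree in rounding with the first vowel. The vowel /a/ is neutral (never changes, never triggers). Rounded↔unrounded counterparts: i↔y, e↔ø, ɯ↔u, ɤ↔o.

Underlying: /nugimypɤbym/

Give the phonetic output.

/i/ harmonizes with /u/ ([+round]) → [y]
/ɤ/ harmonizes with /u/ ([+round]) → [o]

[nugymypobym]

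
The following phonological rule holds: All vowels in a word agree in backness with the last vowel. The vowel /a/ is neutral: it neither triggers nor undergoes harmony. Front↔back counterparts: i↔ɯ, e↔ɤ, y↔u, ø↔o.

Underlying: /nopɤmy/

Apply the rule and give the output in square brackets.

[nøpemy]

/o/ harmonizes with /y/ ([-back]) → [ø]
/ɤ/ harmonizes with /y/ ([-back]) → [e]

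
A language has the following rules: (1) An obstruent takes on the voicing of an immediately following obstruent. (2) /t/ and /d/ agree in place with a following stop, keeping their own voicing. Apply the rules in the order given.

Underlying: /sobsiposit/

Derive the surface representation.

Rule 1: /b/ before /s/ (voiceless) → [p]
After rule 1: sopsiposit
Rule 2: no segment meets the rule's conditions; no change.

[sopsiposit]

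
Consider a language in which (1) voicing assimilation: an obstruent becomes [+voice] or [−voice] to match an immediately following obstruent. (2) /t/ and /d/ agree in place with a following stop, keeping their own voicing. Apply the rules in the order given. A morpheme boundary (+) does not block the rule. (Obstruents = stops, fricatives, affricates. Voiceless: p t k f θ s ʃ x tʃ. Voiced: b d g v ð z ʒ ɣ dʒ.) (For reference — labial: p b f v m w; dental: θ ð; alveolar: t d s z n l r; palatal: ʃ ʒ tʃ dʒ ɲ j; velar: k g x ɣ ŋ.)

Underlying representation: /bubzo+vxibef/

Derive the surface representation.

[bubzo+fxibef]

Rule 1: /v/ before /x/ (voiceless) → [f]
After rule 1: bubzo+fxibef
Rule 2: no segment meets the rule's conditions; no change.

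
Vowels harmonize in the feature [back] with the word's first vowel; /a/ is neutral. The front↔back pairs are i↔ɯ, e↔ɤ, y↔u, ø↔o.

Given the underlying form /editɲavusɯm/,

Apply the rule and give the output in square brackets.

[editɲavysim]

/u/ harmonizes with /e/ ([-back]) → [y]
/ɯ/ harmonizes with /e/ ([-back]) → [i]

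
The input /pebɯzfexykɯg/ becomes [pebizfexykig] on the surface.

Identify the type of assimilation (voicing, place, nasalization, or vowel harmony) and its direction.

vowel harmony, progressive

/ɯ/→[i] /ɯ/→[i].
Vowels agree with the first vowel, so the harmony is progressive.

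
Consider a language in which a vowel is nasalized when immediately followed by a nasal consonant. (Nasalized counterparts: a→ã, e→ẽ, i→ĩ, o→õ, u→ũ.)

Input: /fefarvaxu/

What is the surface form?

no segment meets the rule's conditions; no change.

[fefarvaxu]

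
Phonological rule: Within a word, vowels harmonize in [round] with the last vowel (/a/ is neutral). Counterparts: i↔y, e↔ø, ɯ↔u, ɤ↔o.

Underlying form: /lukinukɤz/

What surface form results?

/u/ harmonizes with /ɤ/ ([-round]) → [ɯ]
/u/ harmonizes with /ɤ/ ([-round]) → [ɯ]

[lɯkinɯkɤz]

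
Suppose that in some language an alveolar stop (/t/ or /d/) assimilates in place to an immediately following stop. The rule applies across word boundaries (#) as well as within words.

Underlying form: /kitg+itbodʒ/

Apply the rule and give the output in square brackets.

/t/ before /g/ (velar) → [k]
/t/ before /b/ (labial) → [p]

[kikg+ipbodʒ]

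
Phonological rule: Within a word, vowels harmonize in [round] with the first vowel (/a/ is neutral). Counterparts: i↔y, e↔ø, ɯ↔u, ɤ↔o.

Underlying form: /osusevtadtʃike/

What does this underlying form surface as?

/e/ harmonizes with /o/ ([+round]) → [ø]
/i/ harmonizes with /o/ ([+round]) → [y]
/e/ harmonizes with /o/ ([+round]) → [ø]

[osusøvtadtʃykø]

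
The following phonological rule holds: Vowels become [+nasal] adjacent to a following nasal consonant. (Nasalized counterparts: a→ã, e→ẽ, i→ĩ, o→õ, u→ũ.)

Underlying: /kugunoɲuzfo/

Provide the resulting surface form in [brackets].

/u/ before nasal /n/ → [ũ]
/o/ before nasal /ɲ/ → [õ]

[kugũnõɲuzfo]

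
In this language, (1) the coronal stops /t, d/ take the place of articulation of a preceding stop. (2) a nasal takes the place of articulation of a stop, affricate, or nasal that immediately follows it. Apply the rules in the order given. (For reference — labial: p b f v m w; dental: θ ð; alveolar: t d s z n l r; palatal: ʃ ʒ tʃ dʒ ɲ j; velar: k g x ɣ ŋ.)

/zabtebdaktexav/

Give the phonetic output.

[zabpebbakkexav]

Rule 1: /t/ after /b/ (labial) → [p]
Rule 1: /d/ after /b/ (labial) → [b]
Rule 1: /t/ after /k/ (velar) → [k]
After rule 1: zabpebbakkexav
Rule 2: no segment meets the rule's conditions; no change.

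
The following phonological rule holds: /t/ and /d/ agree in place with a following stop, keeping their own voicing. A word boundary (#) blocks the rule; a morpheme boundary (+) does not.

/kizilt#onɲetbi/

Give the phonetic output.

/t/ before /b/ (labial) → [p]

[kizilt#onɲepbi]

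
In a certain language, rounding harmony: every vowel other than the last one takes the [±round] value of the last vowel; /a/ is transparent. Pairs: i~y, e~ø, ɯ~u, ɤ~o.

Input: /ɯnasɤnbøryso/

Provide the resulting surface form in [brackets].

/ɯ/ harmonizes with /o/ ([+round]) → [u]
/ɤ/ harmonizes with /o/ ([+round]) → [o]

[unasonbøryso]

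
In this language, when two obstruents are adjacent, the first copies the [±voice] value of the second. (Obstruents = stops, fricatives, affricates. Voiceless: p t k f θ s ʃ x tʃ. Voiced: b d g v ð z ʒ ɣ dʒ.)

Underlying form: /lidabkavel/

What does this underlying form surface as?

[lidapkavel]

/b/ before /k/ (voiceless) → [p]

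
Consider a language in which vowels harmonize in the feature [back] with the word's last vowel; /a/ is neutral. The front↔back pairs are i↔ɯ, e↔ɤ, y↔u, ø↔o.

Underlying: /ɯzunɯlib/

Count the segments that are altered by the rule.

3

/ɯ/ harmonizes with /i/ ([-back]) → [i]
/u/ harmonizes with /i/ ([-back]) → [y]
/ɯ/ harmonizes with /i/ ([-back]) → [i]
3 segments change.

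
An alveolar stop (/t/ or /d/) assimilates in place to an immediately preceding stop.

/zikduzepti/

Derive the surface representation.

/d/ after /k/ (velar) → [g]
/t/ after /p/ (labial) → [p]

[zikguzeppi]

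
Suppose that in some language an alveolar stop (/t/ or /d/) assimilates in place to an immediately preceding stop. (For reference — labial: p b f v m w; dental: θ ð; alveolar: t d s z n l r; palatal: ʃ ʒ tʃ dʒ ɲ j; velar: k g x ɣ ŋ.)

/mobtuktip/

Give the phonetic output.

[mobpukkip]

/t/ after /b/ (labial) → [p]
/t/ after /k/ (velar) → [k]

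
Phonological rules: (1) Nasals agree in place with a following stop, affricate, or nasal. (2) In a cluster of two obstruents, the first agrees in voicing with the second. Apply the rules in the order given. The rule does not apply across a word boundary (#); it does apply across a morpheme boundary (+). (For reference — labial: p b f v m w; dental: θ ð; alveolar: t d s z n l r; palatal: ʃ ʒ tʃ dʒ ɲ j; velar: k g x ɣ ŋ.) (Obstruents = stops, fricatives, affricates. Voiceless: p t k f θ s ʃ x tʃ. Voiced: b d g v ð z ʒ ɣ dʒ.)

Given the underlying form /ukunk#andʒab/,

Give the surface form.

[ukuŋk#aɲdʒab]

Rule 1: /n/ before /k/ (velar) → [ŋ]
Rule 1: /n/ before /dʒ/ (palatal) → [ɲ]
After rule 1: ukuŋk#aɲdʒab
Rule 2: no segment meets the rule's conditions; no change.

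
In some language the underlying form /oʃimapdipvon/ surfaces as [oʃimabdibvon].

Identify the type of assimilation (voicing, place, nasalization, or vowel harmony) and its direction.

/p/→[b] /p/→[b].
Each target copies a feature from the following segment, so the direction is regressive.

voicing assimilation, regressive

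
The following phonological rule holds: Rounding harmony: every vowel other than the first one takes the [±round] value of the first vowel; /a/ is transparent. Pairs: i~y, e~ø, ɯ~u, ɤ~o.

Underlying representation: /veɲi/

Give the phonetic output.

[veɲi]

no segment meets the rule's conditions; no change.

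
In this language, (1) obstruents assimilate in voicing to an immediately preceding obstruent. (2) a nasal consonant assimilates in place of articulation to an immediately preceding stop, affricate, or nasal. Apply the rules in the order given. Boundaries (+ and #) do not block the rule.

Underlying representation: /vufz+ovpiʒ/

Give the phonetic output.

Rule 1: /z/ after /f/ (voiceless) → [s]
Rule 1: /p/ after /v/ (voiced) → [b]
After rule 1: vufs+ovbiʒ
Rule 2: no segment meets the rule's conditions; no change.

[vufs+ovbiʒ]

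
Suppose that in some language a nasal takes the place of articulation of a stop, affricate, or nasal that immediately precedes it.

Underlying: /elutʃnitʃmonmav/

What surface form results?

[elutʃɲitʃɲonnav]

/n/ after /tʃ/ (palatal) → [ɲ]
/m/ after /tʃ/ (palatal) → [ɲ]
/m/ after /n/ (alveolar) → [n]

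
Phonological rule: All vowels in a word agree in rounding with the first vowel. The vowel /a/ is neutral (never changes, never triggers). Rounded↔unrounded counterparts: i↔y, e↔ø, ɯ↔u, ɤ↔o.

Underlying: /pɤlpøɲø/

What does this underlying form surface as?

/ø/ harmonizes with /ɤ/ ([-round]) → [e]
/ø/ harmonizes with /ɤ/ ([-round]) → [e]

[pɤlpeɲe]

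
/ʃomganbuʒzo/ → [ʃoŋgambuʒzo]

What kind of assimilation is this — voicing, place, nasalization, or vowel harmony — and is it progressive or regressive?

/m/→[ŋ] /n/→[m].
Each target copies a feature from the following segment, so the direction is regressive.

place assimilation, regressive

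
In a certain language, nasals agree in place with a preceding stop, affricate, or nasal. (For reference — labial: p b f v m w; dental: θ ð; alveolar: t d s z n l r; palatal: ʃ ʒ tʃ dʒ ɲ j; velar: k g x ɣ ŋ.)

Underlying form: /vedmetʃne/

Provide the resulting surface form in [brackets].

/m/ after /d/ (alveolar) → [n]
/n/ after /tʃ/ (palatal) → [ɲ]

[vednetʃɲe]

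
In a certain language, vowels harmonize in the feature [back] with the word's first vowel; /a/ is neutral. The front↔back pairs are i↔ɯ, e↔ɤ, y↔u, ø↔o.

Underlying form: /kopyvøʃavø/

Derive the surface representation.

/y/ harmonizes with /o/ ([+back]) → [u]
/ø/ harmonizes with /o/ ([+back]) → [o]
/ø/ harmonizes with /o/ ([+back]) → [o]

[kopuvoʃavo]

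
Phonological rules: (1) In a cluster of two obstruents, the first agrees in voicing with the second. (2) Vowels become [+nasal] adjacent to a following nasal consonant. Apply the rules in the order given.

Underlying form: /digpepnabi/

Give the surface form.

[dikpepnabi]

Rule 1: /g/ before /p/ (voiceless) → [k]
After rule 1: dikpepnabi
Rule 2: no segment meets the rule's conditions; no change.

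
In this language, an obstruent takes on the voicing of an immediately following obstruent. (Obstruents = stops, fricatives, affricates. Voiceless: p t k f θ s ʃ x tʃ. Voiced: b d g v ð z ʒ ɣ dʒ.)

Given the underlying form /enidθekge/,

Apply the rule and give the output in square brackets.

[enitθegge]

/d/ before /θ/ (voiceless) → [t]
/k/ before /g/ (voiced) → [g]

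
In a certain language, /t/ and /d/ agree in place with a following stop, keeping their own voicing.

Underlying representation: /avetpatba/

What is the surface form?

/t/ before /p/ (labial) → [p]
/t/ before /b/ (labial) → [p]

[aveppapba]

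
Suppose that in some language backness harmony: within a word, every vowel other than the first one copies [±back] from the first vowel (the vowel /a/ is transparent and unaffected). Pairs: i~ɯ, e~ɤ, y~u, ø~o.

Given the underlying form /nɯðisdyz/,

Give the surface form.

/i/ harmonizes with /ɯ/ ([+back]) → [ɯ]
/y/ harmonizes with /ɯ/ ([+back]) → [u]

[nɯðɯsduz]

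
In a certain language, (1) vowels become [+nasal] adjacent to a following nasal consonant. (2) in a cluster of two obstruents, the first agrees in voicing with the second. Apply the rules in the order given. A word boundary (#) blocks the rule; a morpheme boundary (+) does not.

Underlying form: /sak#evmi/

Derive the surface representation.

[sak#evmi]

Rule 1: no segment meets the rule's conditions; no change.
After rule 1: sak#evmi
Rule 2: no segment meets the rule's conditions; no change.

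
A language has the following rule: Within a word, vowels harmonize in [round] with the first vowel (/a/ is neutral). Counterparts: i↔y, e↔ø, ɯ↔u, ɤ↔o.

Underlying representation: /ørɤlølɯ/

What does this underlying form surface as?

/ɤ/ harmonizes with /ø/ ([+round]) → [o]
/ɯ/ harmonizes with /ø/ ([+round]) → [u]

[ørolølu]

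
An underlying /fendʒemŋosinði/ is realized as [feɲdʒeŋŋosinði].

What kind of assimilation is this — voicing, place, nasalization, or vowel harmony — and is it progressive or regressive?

/n/→[ɲ] /m/→[ŋ].
Each target copies a feature from the following segment, so the direction is regressive.

place assimilation, regressive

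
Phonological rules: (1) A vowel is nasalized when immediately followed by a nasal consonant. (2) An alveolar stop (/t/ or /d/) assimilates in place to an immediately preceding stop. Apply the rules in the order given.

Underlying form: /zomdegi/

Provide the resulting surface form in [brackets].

Rule 1: /o/ before nasal /m/ → [õ]
After rule 1: zõmdegi
Rule 2: no segment meets the rule's conditions; no change.

[zõmdegi]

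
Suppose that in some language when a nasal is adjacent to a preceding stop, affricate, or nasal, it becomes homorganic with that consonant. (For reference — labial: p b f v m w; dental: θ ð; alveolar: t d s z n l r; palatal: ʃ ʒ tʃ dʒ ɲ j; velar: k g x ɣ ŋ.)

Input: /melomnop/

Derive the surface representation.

[melommop]

/n/ after /m/ (labial) → [m]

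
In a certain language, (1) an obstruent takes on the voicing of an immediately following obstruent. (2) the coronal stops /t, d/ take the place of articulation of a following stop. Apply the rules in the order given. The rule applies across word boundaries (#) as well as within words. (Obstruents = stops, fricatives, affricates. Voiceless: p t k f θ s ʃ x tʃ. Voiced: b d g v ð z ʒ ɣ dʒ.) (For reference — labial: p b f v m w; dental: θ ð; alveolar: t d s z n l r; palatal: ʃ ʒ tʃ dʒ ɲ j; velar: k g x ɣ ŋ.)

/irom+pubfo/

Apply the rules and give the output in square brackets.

[irom+pupfo]

Rule 1: /b/ before /f/ (voiceless) → [p]
After rule 1: irom+pupfo
Rule 2: no segment meets the rule's conditions; no change.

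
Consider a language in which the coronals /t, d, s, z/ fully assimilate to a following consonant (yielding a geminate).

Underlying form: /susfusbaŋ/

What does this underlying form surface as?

[suffubbaŋ]

/s/ before /f/ → [f] (total assimilation)
/s/ before /b/ → [b] (total assimilation)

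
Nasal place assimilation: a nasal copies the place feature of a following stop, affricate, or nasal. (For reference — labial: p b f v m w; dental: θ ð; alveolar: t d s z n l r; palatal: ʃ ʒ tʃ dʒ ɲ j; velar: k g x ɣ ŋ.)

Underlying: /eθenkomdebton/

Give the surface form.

/n/ before /k/ (velar) → [ŋ]
/m/ before /d/ (alveolar) → [n]

[eθeŋkondebton]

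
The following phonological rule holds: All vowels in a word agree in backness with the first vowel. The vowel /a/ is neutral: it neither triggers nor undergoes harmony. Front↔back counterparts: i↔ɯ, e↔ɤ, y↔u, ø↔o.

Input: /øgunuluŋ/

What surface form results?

/u/ harmonizes with /ø/ ([-back]) → [y]
/u/ harmonizes with /ø/ ([-back]) → [y]
/u/ harmonizes with /ø/ ([-back]) → [y]

[øgynylyŋ]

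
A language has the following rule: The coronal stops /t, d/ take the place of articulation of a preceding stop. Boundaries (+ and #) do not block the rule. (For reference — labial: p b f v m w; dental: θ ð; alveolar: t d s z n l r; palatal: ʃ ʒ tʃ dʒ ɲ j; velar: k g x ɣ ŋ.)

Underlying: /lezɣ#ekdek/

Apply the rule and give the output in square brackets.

[lezɣ#ekgek]

/d/ after /k/ (velar) → [g]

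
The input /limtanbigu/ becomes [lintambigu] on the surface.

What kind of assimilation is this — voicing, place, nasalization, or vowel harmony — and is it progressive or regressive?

place assimilation, regressive

/m/→[n] /n/→[m].
Each target copies a feature from the following segment, so the direction is regressive.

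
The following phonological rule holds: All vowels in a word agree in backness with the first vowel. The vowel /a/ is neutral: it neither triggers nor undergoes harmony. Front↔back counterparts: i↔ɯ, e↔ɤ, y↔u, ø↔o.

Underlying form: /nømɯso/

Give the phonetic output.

/ɯ/ harmonizes with /ø/ ([-back]) → [i]
/o/ harmonizes with /ø/ ([-back]) → [ø]

[nømisø]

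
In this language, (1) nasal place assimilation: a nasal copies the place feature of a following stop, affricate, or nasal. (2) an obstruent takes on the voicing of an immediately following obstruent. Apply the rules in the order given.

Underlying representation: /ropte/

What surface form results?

Rule 1: no segment meets the rule's conditions; no change.
After rule 1: ropte
Rule 2: no segment meets the rule's conditions; no change.

[ropte]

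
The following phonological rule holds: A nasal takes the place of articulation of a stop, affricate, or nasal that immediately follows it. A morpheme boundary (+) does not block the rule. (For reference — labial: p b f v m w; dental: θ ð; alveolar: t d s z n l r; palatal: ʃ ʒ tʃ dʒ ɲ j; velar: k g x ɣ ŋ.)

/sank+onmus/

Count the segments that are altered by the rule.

/n/ before /k/ (velar) → [ŋ]
/n/ before /m/ (labial) → [m]
2 segments change.

2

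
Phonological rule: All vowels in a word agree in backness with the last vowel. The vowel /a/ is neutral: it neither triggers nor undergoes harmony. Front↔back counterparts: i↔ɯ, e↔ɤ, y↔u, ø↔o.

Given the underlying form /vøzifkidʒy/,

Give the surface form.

no segment meets the rule's conditions; no change.

[vøzifkidʒy]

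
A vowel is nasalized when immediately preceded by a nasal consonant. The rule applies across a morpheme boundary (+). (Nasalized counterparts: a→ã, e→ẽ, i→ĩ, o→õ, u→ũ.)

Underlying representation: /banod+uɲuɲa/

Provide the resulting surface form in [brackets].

[banõd+uɲũɲã]

/o/ after nasal /n/ → [õ]
/u/ after nasal /ɲ/ → [ũ]
/a/ after nasal /ɲ/ → [ã]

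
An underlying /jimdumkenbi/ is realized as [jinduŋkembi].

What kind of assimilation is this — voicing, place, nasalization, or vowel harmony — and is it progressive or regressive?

place assimilation, regressive

/m/→[n] /m/→[ŋ] /n/→[m].
Each target copies a feature from the following segment, so the direction is regressive.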